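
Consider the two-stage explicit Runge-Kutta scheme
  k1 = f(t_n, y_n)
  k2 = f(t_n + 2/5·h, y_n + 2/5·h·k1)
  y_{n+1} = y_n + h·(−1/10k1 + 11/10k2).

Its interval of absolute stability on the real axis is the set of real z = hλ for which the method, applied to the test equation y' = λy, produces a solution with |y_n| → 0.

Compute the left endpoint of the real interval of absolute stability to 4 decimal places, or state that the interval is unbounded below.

z* = -2.2727.

Set f=λy, z=hλ:
  k1=λy_n ⇒ h·k1=z·y_n;  k2=λ(1+2/5z)y_n ⇒ h·k2=z(1+2/5z)y_n
  y_{n+1}/y_n = 1 − 1/10z + 11/10z(1+2/5z) = 1 + z + 11/25z²
  R(z) = 1 + z + 11/25z².

Find x<0 with |R(x)|<1.
x=-1.37: |R|=0.4558
R=1: x+11/25x²=0 ⇒ x=−25/11=-2.2727; min R=1−1/(4·11/25)=0.4318>−1
Confirm numerically:
  x=-2.182: |R|=0.91289 <1
  x=-1.712: |R|=0.57762 <1
  x=-1.429: |R|=0.46950 <1
  x=-1.238: |R|=0.43636 <1
  x=-2.650: |R|=1.43990 >1
  x=-2.569: |R|=1.33489 >1
Stable set (-2.2727, 0).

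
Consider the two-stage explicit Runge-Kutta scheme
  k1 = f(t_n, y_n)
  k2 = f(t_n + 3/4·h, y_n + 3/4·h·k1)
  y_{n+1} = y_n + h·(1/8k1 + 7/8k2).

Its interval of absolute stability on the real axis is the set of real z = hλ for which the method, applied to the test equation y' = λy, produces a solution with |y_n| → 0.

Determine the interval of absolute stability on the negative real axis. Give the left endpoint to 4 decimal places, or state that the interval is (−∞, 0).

On y'=λy, z=hλ:
  k1=λy_n ⇒ h·k1=z·y_n;  k2=λ(1+3/4z)y_n ⇒ h·k2=z(1+3/4z)y_n
  y_{n+1}/y_n = 1 + 1/8z + 7/8z(1+3/4z) = 1 + z + 21/32z²
  Hence R(z) = 1 + z + 21/32z².

Boundary: |R(x)|=1, x<0.
x=-1.53: |R|=1.0062
R=1: x+21/32x²=0 ⇒ x=−32/21=-1.5238; min R=1−1/(4·21/32)=0.6190>−1
Confirm numerically:
  x=-1.464: |R|=0.94254 <1
  x=-1.323: |R|=0.82565 <1
  x=-1.217: |R|=0.75496 <1
  x=-0.897: |R|=0.63102 <1
  x=-1.973: |R|=1.58160 >1
  x=-1.853: |R|=1.40031 >1
  x=-1.614: |R|=1.09553 >1
Interval (-1.5238, 0).

z∈(-1.5238,0).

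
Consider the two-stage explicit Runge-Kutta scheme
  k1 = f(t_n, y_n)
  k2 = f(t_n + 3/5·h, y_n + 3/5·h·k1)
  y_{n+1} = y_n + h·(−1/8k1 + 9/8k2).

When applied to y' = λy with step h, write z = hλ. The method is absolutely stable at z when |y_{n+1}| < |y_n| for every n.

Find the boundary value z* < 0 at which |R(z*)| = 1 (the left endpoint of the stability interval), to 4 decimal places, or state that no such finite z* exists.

Test eqn y'=λy, z=hλ:
  k1=λy_n ⇒ h·k1=z·y_n;  k2=λ(1+3/5z)y_n ⇒ h·k2=z(1+3/5z)y_n
  y_{n+1}/y_n = 1 − 1/8z + 9/8z(1+3/5z) = 1 + z + 27/40z²
  R(z) = 1 + z + 27/40z².

Boundary: |R(x)|=1, x<0.
x=-0.85: |R|=0.6377
R=1: x+27/40x²=0 ⇒ x=−40/27=-1.4815; min R=1−1/(4·27/40)=0.6296>−1
Confirm numerically:
  x=-1.459: |R|=0.97786 <1
  x=-1.178: |R|=0.75869 <1
  x=-0.917: |R|=0.65060 <1
  x=-0.739: |R|=0.62963 <1
  x=-1.986: |R|=1.67633 >1
  x=-1.940: |R|=1.60043 >1
  x=-1.647: |R|=1.18401 >1
Stable set (-1.4815, 0).

z* = -1.4815.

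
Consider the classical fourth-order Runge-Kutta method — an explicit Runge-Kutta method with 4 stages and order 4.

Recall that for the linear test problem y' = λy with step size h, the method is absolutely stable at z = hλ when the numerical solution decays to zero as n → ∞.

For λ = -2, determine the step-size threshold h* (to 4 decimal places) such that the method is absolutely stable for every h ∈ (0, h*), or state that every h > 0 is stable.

(-2.7853,0); λ=-2 ⇒ h* = 1.3926.

Set f=λy, z=hλ:
  order 4, 4-stage ⇒ R(z)=1+z+z^2/2+z^3/6+z^4/24
  (e.g. R(-0.97)=0.38523, |R|=0.38523)

Solve |R(x)|<1 on ℝ⁻.
x=-0.97: |R|=0.3852
|R(-2.29)|=0.4764 |R(-2.14)|=0.3903 |R(-0.85)|=0.4306
Bisect:
  x_lo=-3.5529 |R|=2.9233  x_hi=-0.2965 |R|=0.7434
  mid=-1.92474 |R|=0.31101 →hi
  mid=-2.73884 |R|=0.93219 →hi
  mid=-3.14589 |R|=1.69444 →lo
  mid=-2.94236 |R|=1.26382 →lo
  mid=-2.84060 |R|=1.08664 →lo
  mid=-2.78972 |R|=1.00669 →lo
  mid=-2.76428 |R|=0.96878 →hi
  mid=-2.77700 |R|=0.98757 →hi
  mid=-2.78336 |R|=0.99709 →hi
  mid=-2.78654 |R|=1.00188 →lo
  ...
  [-2.78535,-2.78515] ⇒ x*=-2.7853
So |R|<1 on (-2.7853, 0).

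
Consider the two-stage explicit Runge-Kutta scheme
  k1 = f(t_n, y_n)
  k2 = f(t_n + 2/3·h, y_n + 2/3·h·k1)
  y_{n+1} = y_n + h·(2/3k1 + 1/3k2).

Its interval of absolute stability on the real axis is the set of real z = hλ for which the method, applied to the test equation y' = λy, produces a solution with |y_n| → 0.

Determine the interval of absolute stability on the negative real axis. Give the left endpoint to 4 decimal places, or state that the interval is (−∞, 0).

On y'=λy, z=hλ:
  k1=λy_n ⇒ h·k1=z·y_n;  k2=λ(1+2/3z)y_n ⇒ h·k2=z(1+2/3z)y_n
  y_{n+1}/y_n = 1 + 2/3z + 1/3z(1+2/3z) = 1 + z + 2/9z²
  ⇒ R(z) = 1 + z + 2/9z².

Need |R(x)|<1, x<0.
x=-1.44: |R|=0.0208
R=1: x+2/9x²=0 ⇒ x=−9/2=-4.5000; min R=1−1/(4·2/9)=-0.1250>−1
Confirm numerically:
  x=-4.310: |R|=0.81802 <1
  x=-3.227: |R|=0.08712 <1
  x=-2.860: |R|=0.04231 <1
  x=-2.689: |R|=0.08217 <1
  x=-4.881: |R|=1.41326 >1
  x=-4.754: |R|=1.26834 >1
  x=-4.746: |R|=1.25945 >1
So |R|<1 on (-4.5000, 0).

(-4.5000, 0).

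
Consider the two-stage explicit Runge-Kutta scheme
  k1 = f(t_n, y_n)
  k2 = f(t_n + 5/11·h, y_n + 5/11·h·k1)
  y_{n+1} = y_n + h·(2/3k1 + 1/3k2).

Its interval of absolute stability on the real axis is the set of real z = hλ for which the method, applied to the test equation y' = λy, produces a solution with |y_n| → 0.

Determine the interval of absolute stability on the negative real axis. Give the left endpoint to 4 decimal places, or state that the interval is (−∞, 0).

Set f=λy, z=hλ:
  k1=λy_n ⇒ h·k1=z·y_n;  k2=λ(1+5/11z)y_n ⇒ h·k2=z(1+5/11z)y_n
  y_{n+1}/y_n = 1 + 2/3z + 1/3z(1+5/11z) = 1 + z + 5/33z²
  ⇒ R(z) = 1 + z + 5/33z².

Boundary: |R(x)|=1, x<0.
x=-0.64: |R|=0.4221
R=1: x+5/33x²=0 ⇒ x=−33/5=-6.6000; min R=1−1/(4·5/33)=-0.6500>−1
Confirm numerically:
  x=-5.682: |R|=0.20969 <1
  x=-5.320: |R|=0.03176 <1
  x=-4.808: |R|=0.30544 <1
  x=-3.115: |R|=0.64481 <1
  x=-7.097: |R|=1.53443 >1
  x=-6.964: |R|=1.38408 >1
So |R|<1 on (-6.6000, 0).

(-6.6000, 0).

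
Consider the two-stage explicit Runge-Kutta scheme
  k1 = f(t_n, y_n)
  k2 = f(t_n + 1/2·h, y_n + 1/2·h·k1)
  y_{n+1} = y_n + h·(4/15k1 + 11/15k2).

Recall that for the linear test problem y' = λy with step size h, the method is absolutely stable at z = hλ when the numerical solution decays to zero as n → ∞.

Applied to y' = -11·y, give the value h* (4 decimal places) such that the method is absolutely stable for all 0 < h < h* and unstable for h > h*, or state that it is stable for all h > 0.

With y'=λy (z=hλ):
  k1=λy_n ⇒ h·k1=z·y_n;  k2=λ(1+1/2z)y_n ⇒ h·k2=z(1+1/2z)y_n
  y_{n+1}/y_n = 1 + 4/15z + 11/15z(1+1/2z) = 1 + z + 11/30z²
  ⇒ R(z) = 1 + z + 11/30z².

Find x<0 with |R(x)|<1.
x=-1.23: |R|=0.3247
R=1: x+11/30x²=0 ⇒ x=−30/11=-2.7273; min R=1−1/(4·11/30)=0.3182>−1
Confirm numerically:
  x=-2.198: |R|=0.57344 <1
  x=-2.127: |R|=0.53185 <1
  x=-1.635: |R|=0.34518 <1
  x=-1.416: |R|=0.31919 <1
  x=-3.215: |R|=1.57495 >1
  x=-3.162: |R|=1.50402 >1
So |R|<1 on (-2.7273, 0).

(-2.7273,0); λ=-11 ⇒ h* = (30/11)/11 = 0.2479.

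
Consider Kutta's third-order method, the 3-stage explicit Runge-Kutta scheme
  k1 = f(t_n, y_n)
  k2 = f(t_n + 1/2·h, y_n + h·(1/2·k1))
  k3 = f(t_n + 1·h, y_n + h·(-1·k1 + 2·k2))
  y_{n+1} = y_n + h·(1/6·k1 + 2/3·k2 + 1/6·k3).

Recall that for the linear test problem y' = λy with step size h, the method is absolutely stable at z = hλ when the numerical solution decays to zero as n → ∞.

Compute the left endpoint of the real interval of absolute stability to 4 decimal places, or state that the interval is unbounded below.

z* = -2.5127.

On y'=λy, z=hλ:
  order 3, 3-stage ⇒ R(z)=1+z+z^2/2+z^3/6
  (e.g. R(-1.56)=0.02406, |R|=0.02406)

Need |R(x)|<1, x<0.
x=-1.56: |R|=0.0241
|R(-1.72)|=0.0889 |R(-1.64)|=0.0304 |R(-0.54)|=0.5796
Bisect:
  x_lo=-3.0698 |R|=2.1793  x_hi=-0.1616 |R|=0.8507
  mid=-1.61570 |R|=0.01342 →hi
  mid=-2.34273 |R|=0.74151 →hi
  mid=-2.70625 |R|=1.34769 →lo
  mid=-2.52449 |R|=1.01942 →lo
  mid=-2.43361 |R|=0.87454 →hi
  mid=-2.47905 |R|=0.94545 →hi
  mid=-2.50177 |R|=0.98205 →hi
  mid=-2.51313 |R|=1.00064 →lo
  ...
  [-2.51278,-2.51260] ⇒ x*=-2.5127
Stable set (-2.5127, 0).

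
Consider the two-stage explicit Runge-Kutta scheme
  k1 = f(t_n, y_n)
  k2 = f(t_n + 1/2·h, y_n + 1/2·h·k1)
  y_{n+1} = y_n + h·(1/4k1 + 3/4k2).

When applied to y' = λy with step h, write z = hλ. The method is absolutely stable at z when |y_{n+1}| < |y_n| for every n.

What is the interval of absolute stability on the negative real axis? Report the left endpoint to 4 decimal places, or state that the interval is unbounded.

(-2.6667, 0).

Test eqn y'=λy, z=hλ:
  k1=λy_n ⇒ h·k1=z·y_n;  k2=λ(1+1/2z)y_n ⇒ h·k2=z(1+1/2z)y_n
  y_{n+1}/y_n = 1 + 1/4z + 3/4z(1+1/2z) = 1 + z + 3/8z²
  Hence R(z) = 1 + z + 3/8z².

Find x<0 with |R(x)|<1.
x=-1.66: |R|=0.3733
R=1: x+3/8x²=0 ⇒ x=−8/3=-2.6667; min R=1−1/(4·3/8)=0.3333>−1
Confirm numerically:
  x=-1.764: |R|=0.40289 <1
  x=-1.720: |R|=0.38940 <1
  x=-1.531: |R|=0.34799 <1
  x=-1.417: |R|=0.33596 <1
  x=-2.964: |R|=1.33049 >1
  x=-2.908: |R|=1.26317 >1
  x=-2.803: |R|=1.14330 >1
So |R|<1 on (-2.6667, 0).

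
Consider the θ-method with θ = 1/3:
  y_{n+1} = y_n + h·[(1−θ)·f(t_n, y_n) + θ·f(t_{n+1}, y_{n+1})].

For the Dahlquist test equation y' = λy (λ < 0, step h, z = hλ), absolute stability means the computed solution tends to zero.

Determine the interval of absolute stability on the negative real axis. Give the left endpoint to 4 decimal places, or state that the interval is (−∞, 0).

(-6.0000, 0).

Test eqn y'=λy, z=hλ:
  y_{n+1} = y_n + z·[2/3·y_n + 1/3·y_{n+1}] ⇒ (1 − 1/3z)y_{n+1} = (1 + 2/3z)y_n
  Hence R(z) = (1 + 2/3z)/(1 − 1/3z).

Solve |R(x)|<1 on ℝ⁻.
x=-1.77: |R|=0.1132
R=−1: 1+2/3x = −1+1/3x ⇒ -1/3x=2 ⇒ x=2/(-1/3)=-6.0000
Confirm numerically:
  x=-5.550: |R|=0.94737 <1
  x=-5.402: |R|=0.92883 <1
  x=-5.270: |R|=0.91173 <1
  x=-4.098: |R|=0.73204 <1
  x=-6.513: |R|=1.05393 >1
  x=-6.361: |R|=1.03856 >1
So |R|<1 on (-6.0000, 0).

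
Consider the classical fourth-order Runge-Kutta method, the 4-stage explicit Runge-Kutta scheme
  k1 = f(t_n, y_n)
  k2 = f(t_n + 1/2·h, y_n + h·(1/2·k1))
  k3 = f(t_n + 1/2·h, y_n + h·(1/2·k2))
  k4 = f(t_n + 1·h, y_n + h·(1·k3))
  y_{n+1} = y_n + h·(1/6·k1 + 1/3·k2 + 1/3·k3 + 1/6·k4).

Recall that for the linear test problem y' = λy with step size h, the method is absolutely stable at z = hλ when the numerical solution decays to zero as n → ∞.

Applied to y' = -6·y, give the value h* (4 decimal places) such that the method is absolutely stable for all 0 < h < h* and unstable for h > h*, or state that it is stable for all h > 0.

(-2.7853,0); λ=-6 ⇒ h* = 0.4642.

With y'=λy (z=hλ):
  order 4, 4-stage ⇒ R(z)=1+z+z^2/2+z^3/6+z^4/24
  (e.g. R(-0.35)=0.70473, |R|=0.70473)

Solve |R(x)|<1 on ℝ⁻.
x=-0.35: |R|=0.7047
|R(-2.73)|=0.9198 |R(-2.04)|=0.3475 |R(-2)|=0.3333
Bisect:
  x_lo=-3.4245 |R|=2.4760  x_hi=-0.3864 |R|=0.6796
  mid=-1.90544 |R|=0.30615 →hi
  mid=-2.66495 |R|=0.83321 →hi
  mid=-3.04471 |R|=1.46695 →lo
  mid=-2.85483 |R|=1.11000 →lo
  mid=-2.75989 |R|=0.96237 →hi
  mid=-2.80736 |R|=1.03378 →lo
  mid=-2.78363 |R|=0.99749 →hi
  mid=-2.79549 |R|=1.01549 →lo
  mid=-2.78956 |R|=1.00645 →lo
  ...
  [-2.78530,-2.78511] ⇒ x*=-2.7853
So |R|<1 on (-2.7853, 0).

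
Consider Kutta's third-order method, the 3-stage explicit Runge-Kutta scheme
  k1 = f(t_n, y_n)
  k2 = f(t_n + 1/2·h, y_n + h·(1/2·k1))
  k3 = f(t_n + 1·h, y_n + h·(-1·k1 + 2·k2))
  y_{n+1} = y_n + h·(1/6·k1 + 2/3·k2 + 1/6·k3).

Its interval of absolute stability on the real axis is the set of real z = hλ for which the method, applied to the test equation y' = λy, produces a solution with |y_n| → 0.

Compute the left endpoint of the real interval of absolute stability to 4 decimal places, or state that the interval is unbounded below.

Set f=λy, z=hλ:
  order 3, 3-stage ⇒ R(z)=1+z+z^2/2+z^3/6
  (e.g. R(-1.66)=-0.04458, |R|=0.04458)

Find x<0 with |R(x)|<1.
x=-1.66: |R|=0.0446
|R(-2.65)|=1.2404 |R(-1.59)|=0.0041 |R(-0.88)|=0.3936
Bisect:
  x_lo=-3.2337 |R|=2.6411  x_hi=-0.0884 |R|=0.9154
  mid=-1.66107 |R|=0.04535 →hi
  mid=-2.44740 |R|=0.89573 →hi
  mid=-2.84056 |R|=1.62614 →lo
  mid=-2.64398 |R|=1.22917 →lo
  mid=-2.54569 |R|=1.05499 →lo
  mid=-2.49654 |R|=0.97355 →hi
  mid=-2.52111 |R|=1.01381 →lo
  mid=-2.50883 |R|=0.99357 →hi
  mid=-2.51497 |R|=1.00366 →lo
  mid=-2.51190 |R|=0.99861 →hi
  ...
  [-2.51286,-2.51267] ⇒ x*=-2.5127
So |R|<1 on (-2.5127, 0).

left endpoint -2.5127.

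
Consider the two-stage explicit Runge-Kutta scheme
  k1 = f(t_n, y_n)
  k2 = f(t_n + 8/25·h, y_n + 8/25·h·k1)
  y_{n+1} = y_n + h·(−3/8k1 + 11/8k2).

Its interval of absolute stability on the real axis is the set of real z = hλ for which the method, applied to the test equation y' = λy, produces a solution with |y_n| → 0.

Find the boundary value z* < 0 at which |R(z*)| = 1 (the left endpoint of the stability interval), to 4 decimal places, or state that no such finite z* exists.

left endpoint -2.2727.

Set f=λy, z=hλ:
  k1=λy_n ⇒ h·k1=z·y_n;  k2=λ(1+8/25z)y_n ⇒ h·k2=z(1+8/25z)y_n
  y_{n+1}/y_n = 1 − 3/8z + 11/8z(1+8/25z) = 1 + z + 11/25z²
  ⇒ R(z) = 1 + z + 11/25z².

Solve |R(x)|<1 on ℝ⁻.
x=-1.32: |R|=0.4467
R=1: x+11/25x²=0 ⇒ x=−25/11=-2.2727; min R=1−1/(4·11/25)=0.4318>−1
Confirm numerically:
  x=-2.050: |R|=0.79910 <1
  x=-1.264: |R|=0.43899 <1
  x=-1.015: |R|=0.43830 <1
  x=-2.867: |R|=1.74966 >1
  x=-2.674: |R|=1.47212 >1
  x=-2.529: |R|=1.28517 >1
So |R|<1 on (-2.2727, 0).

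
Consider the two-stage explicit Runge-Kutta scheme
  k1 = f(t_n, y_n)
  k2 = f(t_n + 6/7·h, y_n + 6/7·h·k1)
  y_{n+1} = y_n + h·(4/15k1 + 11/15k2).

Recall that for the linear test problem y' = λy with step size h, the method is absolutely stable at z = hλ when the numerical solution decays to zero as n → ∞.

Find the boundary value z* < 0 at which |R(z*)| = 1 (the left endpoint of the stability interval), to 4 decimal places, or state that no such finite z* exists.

left endpoint -1.5909.

Set f=λy, z=hλ:
  k1=λy_n ⇒ h·k1=z·y_n;  k2=λ(1+6/7z)y_n ⇒ h·k2=z(1+6/7z)y_n
  y_{n+1}/y_n = 1 + 4/15z + 11/15z(1+6/7z) = 1 + z + 22/35z²
  R(z) = 1 + z + 22/35z².

Boundary: |R(x)|=1, x<0.
x=-1.78: |R|=1.2116
R=1: x+22/35x²=0 ⇒ x=−35/22=-1.5909; min R=1−1/(4·22/35)=0.6023>−1
Confirm numerically:
  x=-1.482: |R|=0.89855 <1
  x=-0.938: |R|=0.61504 <1
  x=-0.907: |R|=0.61009 <1
  x=-1.849: |R|=1.29996 >1
  x=-1.821: |R|=1.26337 >1
Stable set (-1.5909, 0).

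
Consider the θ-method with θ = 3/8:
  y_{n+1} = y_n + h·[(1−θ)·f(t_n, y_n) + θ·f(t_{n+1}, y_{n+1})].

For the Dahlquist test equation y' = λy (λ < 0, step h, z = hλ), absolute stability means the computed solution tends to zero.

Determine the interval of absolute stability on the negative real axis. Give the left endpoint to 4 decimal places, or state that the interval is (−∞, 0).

With y'=λy (z=hλ):
  y_{n+1} = y_n + z·[5/8·y_n + 3/8·y_{n+1}] ⇒ (1 − 3/8z)y_{n+1} = (1 + 5/8z)y_n
  R(z) = (1 + 5/8z)/(1 − 3/8z).

Boundary: |R(x)|=1, x<0.
x=-0.35: |R|=0.6906
R=−1: 1+5/8x = −1+3/8x ⇒ -1/4x=2 ⇒ x=2/(-1/4)=-8.0000
Confirm numerically:
  x=-7.472: |R|=0.96528 <1
  x=-5.493: |R|=0.79517 <1
  x=-4.262: |R|=0.64033 <1
  x=-3.565: |R|=0.52554 <1
  x=-8.567: |R|=1.03365 >1
  x=-8.499: |R|=1.02979 >1
So |R|<1 on (-8.0000, 0).

(-8.0000, 0).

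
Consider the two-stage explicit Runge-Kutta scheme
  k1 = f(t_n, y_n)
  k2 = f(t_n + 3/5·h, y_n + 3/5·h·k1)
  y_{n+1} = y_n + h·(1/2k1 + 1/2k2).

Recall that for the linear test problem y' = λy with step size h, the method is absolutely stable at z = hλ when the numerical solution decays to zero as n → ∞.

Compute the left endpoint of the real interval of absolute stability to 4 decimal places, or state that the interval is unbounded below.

left endpoint -3.3333.

On y'=λy, z=hλ:
  k1=λy_n ⇒ h·k1=z·y_n;  k2=λ(1+3/5z)y_n ⇒ h·k2=z(1+3/5z)y_n
  y_{n+1}/y_n = 1 + 1/2z + 1/2z(1+3/5z) = 1 + z + 3/10z²
  ⇒ R(z) = 1 + z + 3/10z².

Need |R(x)|<1, x<0.
x=-0.65: |R|=0.4768
R=1: x+3/10x²=0 ⇒ x=−10/3=-3.3333; min R=1−1/(4·3/10)=0.1667>−1
Confirm numerically:
  x=-3.227: |R|=0.89706 <1
  x=-3.097: |R|=0.78042 <1
  x=-2.808: |R|=0.55746 <1
  x=-1.573: |R|=0.16930 <1
  x=-3.925: |R|=1.69669 >1
  x=-3.743: |R|=1.46001 >1
  x=-3.731: |R|=1.44511 >1
Interval (-3.3333, 0).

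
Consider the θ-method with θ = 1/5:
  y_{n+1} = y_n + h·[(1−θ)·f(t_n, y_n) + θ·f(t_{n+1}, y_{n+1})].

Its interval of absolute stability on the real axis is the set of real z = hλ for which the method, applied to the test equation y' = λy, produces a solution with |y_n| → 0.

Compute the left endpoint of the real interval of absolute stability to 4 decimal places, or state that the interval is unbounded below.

z* = -3.3333.

Set f=λy, z=hλ:
  y_{n+1} = y_n + z·[4/5·y_n + 1/5·y_{n+1}] ⇒ (1 − 1/5z)y_{n+1} = (1 + 4/5z)y_n
  so R(z) = (1 + 4/5z)/(1 − 1/5z).

Boundary: |R(x)|=1, x<0.
x=-1.4: |R|=0.0937
R=−1: 1+4/5x = −1+1/5x ⇒ -3/5x=2 ⇒ x=2/(-3/5)=-3.3333
Confirm numerically:
  x=-3.233: |R|=0.96344 <1
  x=-3.032: |R|=0.88745 <1
  x=-2.628: |R|=0.72260 <1
  x=-1.716: |R|=0.27755 <1
  x=-3.646: |R|=1.10849 >1
  x=-3.584: |R|=1.08760 >1
Interval (-3.3333, 0).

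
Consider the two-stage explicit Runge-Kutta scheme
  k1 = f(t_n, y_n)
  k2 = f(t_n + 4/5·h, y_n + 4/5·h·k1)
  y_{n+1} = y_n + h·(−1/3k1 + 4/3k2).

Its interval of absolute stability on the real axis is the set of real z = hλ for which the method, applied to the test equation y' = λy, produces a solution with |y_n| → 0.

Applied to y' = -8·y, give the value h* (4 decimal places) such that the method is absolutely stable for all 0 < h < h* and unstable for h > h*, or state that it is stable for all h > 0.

(-0.9375,0); λ=-8 ⇒ h* = (15/16)/8 = 0.1172.

On y'=λy, z=hλ:
  k1=λy_n ⇒ h·k1=z·y_n;  k2=λ(1+4/5z)y_n ⇒ h·k2=z(1+4/5z)y_n
  y_{n+1}/y_n = 1 − 1/3z + 4/3z(1+4/5z) = 1 + z + 16/15z²
  ⇒ R(z) = 1 + z + 16/15z².

Find x<0 with |R(x)|<1.
x=-1.04: |R|=1.1137
R=1: x+16/15x²=0 ⇒ x=−15/16=-0.9375; min R=1−1/(4·16/15)=0.7656>−1
Confirm numerically:
  x=-0.882: |R|=0.94779 <1
  x=-0.605: |R|=0.78543 <1
  x=-0.457: |R|=0.76577 <1
  x=-0.401: |R|=0.77052 <1
  x=-1.471: |R|=1.83710 >1
  x=-0.976: |R|=1.04008 >1
So |R|<1 on (-0.9375, 0).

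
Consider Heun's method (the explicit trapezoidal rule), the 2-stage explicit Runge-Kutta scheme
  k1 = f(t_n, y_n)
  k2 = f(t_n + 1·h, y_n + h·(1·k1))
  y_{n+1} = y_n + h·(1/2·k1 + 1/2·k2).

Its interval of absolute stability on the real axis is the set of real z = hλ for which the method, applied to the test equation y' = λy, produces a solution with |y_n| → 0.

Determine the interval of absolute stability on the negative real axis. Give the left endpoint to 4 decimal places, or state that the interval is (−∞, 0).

z∈(-2.0000,0).

On y'=λy, z=hλ:
  order 2, 2-stage ⇒ R(z)=1+z+z^2/2
  (e.g. R(-0.33)=0.72445, |R|=0.72445)

Solve |R(x)|<1 on ℝ⁻.
x=-0.33: |R|=0.7245
|R(-1.36)|=0.5648 |R(-1.35)|=0.5613 |R(-0.98)|=0.5002
Bisect:
  x_lo=-2.6203 |R|=1.8127  x_hi=-0.2403 |R|=0.7886
  mid=-1.43028 |R|=0.59257 →hi
  mid=-2.02528 |R|=1.02560 →lo
  mid=-1.72778 |R|=0.76483 →hi
  mid=-1.87653 |R|=0.88415 →hi
  mid=-1.95091 |R|=0.95211 →hi
  mid=-1.98810 |R|=0.98817 →hi
  mid=-2.00669 |R|=1.00671 →lo
  ...
  [-2.00001,-1.99986] ⇒ x*=-2.0000
Stable set (-2.0000, 0).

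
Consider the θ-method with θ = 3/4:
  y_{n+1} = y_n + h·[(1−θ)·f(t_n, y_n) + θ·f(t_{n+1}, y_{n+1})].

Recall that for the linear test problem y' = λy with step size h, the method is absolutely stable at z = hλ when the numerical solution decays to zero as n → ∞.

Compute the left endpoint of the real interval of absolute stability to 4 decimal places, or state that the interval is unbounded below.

interval (−∞, 0).

With y'=λy (z=hλ):
  y_{n+1} = y_n + z·[1/4·y_n + 3/4·y_{n+1}] ⇒ (1 − 3/4z)y_{n+1} = (1 + 1/4z)y_n
  Hence R(z) = (1 + 1/4z)/(1 − 3/4z).

Boundary: |R(x)|=1, x<0.
x=-0.74: |R|=0.5241
x=-2: |R|=0.2000
x=-10: |R|=0.1765
x=-100: |R|=0.3158
θ=3/4≥1/2 ⇒ |1+1/4x|<|1−3/4x| ∀x<0 ⇒ unbounded interval.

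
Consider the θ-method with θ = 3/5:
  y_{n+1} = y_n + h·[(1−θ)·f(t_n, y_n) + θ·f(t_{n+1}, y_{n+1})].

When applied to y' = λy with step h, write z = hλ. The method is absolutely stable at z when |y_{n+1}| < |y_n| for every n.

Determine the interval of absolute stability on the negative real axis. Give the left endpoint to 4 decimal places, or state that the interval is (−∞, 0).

interval (−∞, 0).

On y'=λy, z=hλ:
  y_{n+1} = y_n + z·[2/5·y_n + 3/5·y_{n+1}] ⇒ (1 − 3/5z)y_{n+1} = (1 + 2/5z)y_n
  so R(z) = (1 + 2/5z)/(1 − 3/5z).

Need |R(x)|<1, x<0.
x=-0.49: |R|=0.6213
x=-2: |R|=0.0909
x=-10: |R|=0.4286
x=-100: |R|=0.6393
θ=3/5≥1/2 ⇒ |1+2/5x|<|1−3/5x| ∀x<0 ⇒ interval (−∞,0).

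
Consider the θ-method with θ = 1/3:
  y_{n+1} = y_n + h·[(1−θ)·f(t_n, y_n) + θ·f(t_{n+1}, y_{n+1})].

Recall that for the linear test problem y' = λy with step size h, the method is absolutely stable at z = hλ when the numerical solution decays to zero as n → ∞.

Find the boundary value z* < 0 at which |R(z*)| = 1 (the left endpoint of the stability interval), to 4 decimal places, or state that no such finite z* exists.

left endpoint -6.0000.

On y'=λy, z=hλ:
  y_{n+1} = y_n + z·[2/3·y_n + 1/3·y_{n+1}] ⇒ (1 − 1/3z)y_{n+1} = (1 + 2/3z)y_n
  R(z) = (1 + 2/3z)/(1 − 1/3z).

Solve |R(x)|<1 on ℝ⁻.
x=-0.5: |R|=0.5714
R=−1: 1+2/3x = −1+1/3x ⇒ -1/3x=2 ⇒ x=2/(-1/3)=-6.0000
Confirm numerically:
  x=-4.688: |R|=0.82934 <1
  x=-2.949: |R|=0.48714 <1
  x=-2.722: |R|=0.42712 <1
  x=-6.382: |R|=1.04072 >1
  x=-6.281: |R|=1.03028 >1
  x=-6.074: |R|=1.00816 >1
So |R|<1 on (-6.0000, 0).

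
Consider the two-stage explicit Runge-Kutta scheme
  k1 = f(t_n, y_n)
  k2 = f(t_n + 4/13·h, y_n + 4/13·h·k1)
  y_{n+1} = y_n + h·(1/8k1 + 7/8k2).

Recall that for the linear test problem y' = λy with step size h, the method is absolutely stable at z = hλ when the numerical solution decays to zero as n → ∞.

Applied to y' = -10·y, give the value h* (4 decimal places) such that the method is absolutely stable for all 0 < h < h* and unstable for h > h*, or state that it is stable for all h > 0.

(-3.7143,0); λ=-10 ⇒ h* = (26/7)/10 = 0.3714.

Test eqn y'=λy, z=hλ:
  k1=λy_n ⇒ h·k1=z·y_n;  k2=λ(1+4/13z)y_n ⇒ h·k2=z(1+4/13z)y_n
  y_{n+1}/y_n = 1 + 1/8z + 7/8z(1+4/13z) = 1 + z + 7/26z²
  ⇒ R(z) = 1 + z + 7/26z².

Boundary: |R(x)|=1, x<0.
x=-0.61: |R|=0.4902
R=1: x+7/26x²=0 ⇒ x=−26/7=-3.7143; min R=1−1/(4·7/26)=0.0714>−1
Confirm numerically:
  x=-3.658: |R|=0.94457 <1
  x=-2.649: |R|=0.24025 <1
  x=-2.258: |R|=0.11469 <1
  x=-3.909: |R|=1.20492 >1
  x=-3.874: |R|=1.16658 >1
  x=-3.836: |R|=1.12570 >1
Stable set (-3.7143, 0).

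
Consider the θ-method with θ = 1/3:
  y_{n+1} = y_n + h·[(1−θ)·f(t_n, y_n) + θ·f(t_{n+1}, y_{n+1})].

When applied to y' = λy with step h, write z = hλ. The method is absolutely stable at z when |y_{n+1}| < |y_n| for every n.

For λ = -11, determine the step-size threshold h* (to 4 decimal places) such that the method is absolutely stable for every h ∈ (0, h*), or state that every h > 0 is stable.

With y'=λy (z=hλ):
  y_{n+1} = y_n + z·[2/3·y_n + 1/3·y_{n+1}] ⇒ (1 − 1/3z)y_{n+1} = (1 + 2/3z)y_n
  ⇒ R(z) = (1 + 2/3z)/(1 − 1/3z).

Solve |R(x)|<1 on ℝ⁻.
x=-1.34: |R|=0.0737
R=−1: 1+2/3x = −1+1/3x ⇒ -1/3x=2 ⇒ x=2/(-1/3)=-6.0000
Confirm numerically:
  x=-5.559: |R|=0.94848 <1
  x=-4.333: |R|=0.77267 <1
  x=-2.540: |R|=0.37545 <1
  x=-6.597: |R|=1.06221 >1
  x=-6.459: |R|=1.04853 >1
  x=-6.320: |R|=1.03433 >1
Stable set (-6.0000, 0).

(-6.0000,0); λ=-11 ⇒ h* = (6)/11 = 0.5455.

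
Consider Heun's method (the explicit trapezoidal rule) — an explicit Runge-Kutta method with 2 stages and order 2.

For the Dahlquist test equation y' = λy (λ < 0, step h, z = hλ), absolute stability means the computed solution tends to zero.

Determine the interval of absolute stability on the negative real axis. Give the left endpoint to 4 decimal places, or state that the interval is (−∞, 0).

z∈(-2.0000,0).

Set f=λy, z=hλ:
  order 2, 2-stage ⇒ R(z)=1+z+z^2/2
  (e.g. R(-0.46)=0.64580, |R|=0.64580)

Solve |R(x)|<1 on ℝ⁻.
x=-0.46: |R|=0.6458
|R(-1.87)|=0.8785 |R(-1.71)|=0.7520 |R(-1.31)|=0.5481
Bisect:
  x_lo=-2.7359 |R|=2.0067  x_hi=-0.2050 |R|=0.8161
  mid=-1.47044 |R|=0.61066 →hi
  mid=-2.10318 |R|=1.10850 →lo
  mid=-1.78681 |R|=0.80953 →hi
  mid=-1.94500 |R|=0.94651 →hi
  mid=-2.02409 |R|=1.02438 →lo
  mid=-1.98454 |R|=0.98466 →hi
  mid=-2.00432 |R|=1.00432 →lo
  mid=-1.99443 |R|=0.99444 →hi
  mid=-1.99937 |R|=0.99937 →hi
  ...
  [-2.00014,-1.99999] ⇒ x*=-2.0000
Interval (-2.0000, 0).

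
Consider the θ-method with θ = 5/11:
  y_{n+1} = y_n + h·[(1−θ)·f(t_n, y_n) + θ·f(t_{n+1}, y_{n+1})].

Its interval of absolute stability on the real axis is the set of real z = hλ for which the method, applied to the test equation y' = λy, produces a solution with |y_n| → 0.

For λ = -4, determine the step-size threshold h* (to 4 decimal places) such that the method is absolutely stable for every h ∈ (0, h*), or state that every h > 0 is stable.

Set f=λy, z=hλ:
  y_{n+1} = y_n + z·[6/11·y_n + 5/11·y_{n+1}] ⇒ (1 − 5/11z)y_{n+1} = (1 + 6/11z)y_n
  ⇒ R(z) = (1 + 6/11z)/(1 − 5/11z).

Solve |R(x)|<1 on ℝ⁻.
x=-0.38: |R|=0.6760
R=−1: 1+6/11x = −1+5/11x ⇒ -1/11x=2 ⇒ x=2/(-1/11)=-22.0000
Confirm numerically:
  x=-18.029: |R|=0.96074 <1
  x=-17.780: |R|=0.95776 <1
  x=-16.640: |R|=0.94310 <1
  x=-12.250: |R|=0.86505 <1
  x=-22.525: |R|=1.00425 >1
  x=-22.193: |R|=1.00158 >1
  x=-22.143: |R|=1.00117 >1
Stable set (-22.0000, 0).

(-22.0000,0); λ=-4 ⇒ h* = (22)/4 = 5.5000.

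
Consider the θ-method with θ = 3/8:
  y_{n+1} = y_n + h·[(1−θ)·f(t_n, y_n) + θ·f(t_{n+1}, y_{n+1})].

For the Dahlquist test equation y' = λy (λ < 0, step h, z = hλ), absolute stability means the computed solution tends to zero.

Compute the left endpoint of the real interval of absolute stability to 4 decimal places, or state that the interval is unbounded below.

z* = -8.0000.

With y'=λy (z=hλ):
  y_{n+1} = y_n + z·[5/8·y_n + 3/8·y_{n+1}] ⇒ (1 − 3/8z)y_{n+1} = (1 + 5/8z)y_n
  R(z) = (1 + 5/8z)/(1 − 3/8z).

Boundary: |R(x)|=1, x<0.
x=-1.44: |R|=0.0649
R=−1: 1+5/8x = −1+3/8x ⇒ -1/4x=2 ⇒ x=2/(-1/4)=-8.0000
Confirm numerically:
  x=-6.371: |R|=0.87984 <1
  x=-5.729: |R|=0.81967 <1
  x=-5.403: |R|=0.78545 <1
  x=-8.545: |R|=1.03241 >1
  x=-8.238: |R|=1.01455 >1
Stable set (-8.0000, 0).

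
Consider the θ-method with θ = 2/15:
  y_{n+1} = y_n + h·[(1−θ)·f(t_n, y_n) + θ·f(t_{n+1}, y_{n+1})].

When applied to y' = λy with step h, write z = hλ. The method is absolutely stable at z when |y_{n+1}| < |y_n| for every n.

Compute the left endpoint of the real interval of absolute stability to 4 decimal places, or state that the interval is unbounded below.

On y'=λy, z=hλ:
  y_{n+1} = y_n + z·[13/15·y_n + 2/15·y_{n+1}] ⇒ (1 − 2/15z)y_{n+1} = (1 + 13/15z)y_n
  so R(z) = (1 + 13/15z)/(1 − 2/15z).

Find x<0 with |R(x)|<1.
x=-1.09: |R|=0.0483
R=−1: 1+13/15x = −1+2/15x ⇒ -11/15x=2 ⇒ x=2/(-11/15)=-2.7273
Confirm numerically:
  x=-2.380: |R|=0.80668 <1
  x=-2.207: |R|=0.70521 <1
  x=-2.087: |R|=0.63268 <1
  x=-1.456: |R|=0.21929 <1
  x=-3.315: |R|=1.29889 >1
  x=-3.190: |R|=1.23807 >1
  x=-3.189: |R|=1.23758 >1
Interval (-2.7273, 0).

z* = -2.7273.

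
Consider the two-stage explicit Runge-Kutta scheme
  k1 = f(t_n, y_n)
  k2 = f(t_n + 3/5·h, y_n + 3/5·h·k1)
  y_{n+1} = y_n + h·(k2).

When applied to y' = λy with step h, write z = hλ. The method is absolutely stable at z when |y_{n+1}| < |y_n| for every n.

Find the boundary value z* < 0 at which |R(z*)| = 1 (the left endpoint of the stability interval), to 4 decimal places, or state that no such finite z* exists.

z* = -1.6667.

With y'=λy (z=hλ):
  k1=λy_n ⇒ h·k1=z·y_n;  k2=λ(1+3/5z)y_n ⇒ h·k2=z(1+3/5z)y_n
  y_{n+1}/y_n = 1 + z(1+3/5z) = 1 + z + 3/5z²
  so R(z) = 1 + z + 3/5z².

Solve |R(x)|<1 on ℝ⁻.
x=-1.34: |R|=0.7374
R=1: x+3/5x²=0 ⇒ x=−5/3=-1.6667; min R=1−1/(4·3/5)=0.5833>−1
Confirm numerically:
  x=-1.399: |R|=0.77532 <1
  x=-1.112: |R|=0.62993 <1
  x=-1.034: |R|=0.60749 <1
  x=-0.915: |R|=0.58734 <1
  x=-1.944: |R|=1.32348 >1
  x=-1.827: |R|=1.17576 >1
Interval (-1.6667, 0).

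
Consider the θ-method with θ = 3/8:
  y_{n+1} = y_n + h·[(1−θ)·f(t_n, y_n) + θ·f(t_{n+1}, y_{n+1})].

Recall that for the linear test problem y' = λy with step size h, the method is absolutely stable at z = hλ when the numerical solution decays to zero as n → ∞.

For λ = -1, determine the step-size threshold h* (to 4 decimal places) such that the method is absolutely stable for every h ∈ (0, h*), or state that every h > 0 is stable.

(-8.0000,0); λ=-1 ⇒ h* = (8)/1 = 8.0000.

Set f=λy, z=hλ:
  y_{n+1} = y_n + z·[5/8·y_n + 3/8·y_{n+1}] ⇒ (1 − 3/8z)y_{n+1} = (1 + 5/8z)y_n
  so R(z) = (1 + 5/8z)/(1 − 3/8z).

Find x<0 with |R(x)|<1.
x=-1.27: |R|=0.1397
R=−1: 1+5/8x = −1+3/8x ⇒ -1/4x=2 ⇒ x=2/(-1/4)=-8.0000
Confirm numerically:
  x=-7.867: |R|=0.99158 <1
  x=-7.159: |R|=0.94294 <1
  x=-5.609: |R|=0.80739 <1
  x=-8.262: |R|=1.01598 >1
  x=-8.139: |R|=1.00858 >1
  x=-8.032: |R|=1.00199 >1
Stable set (-8.0000, 0).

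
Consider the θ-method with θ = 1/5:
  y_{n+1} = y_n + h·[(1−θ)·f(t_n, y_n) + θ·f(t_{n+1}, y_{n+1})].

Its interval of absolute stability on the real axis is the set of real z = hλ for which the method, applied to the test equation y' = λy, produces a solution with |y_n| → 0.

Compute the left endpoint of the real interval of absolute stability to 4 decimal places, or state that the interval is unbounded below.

Test eqn y'=λy, z=hλ:
  y_{n+1} = y_n + z·[4/5·y_n + 1/5·y_{n+1}] ⇒ (1 − 1/5z)y_{n+1} = (1 + 4/5z)y_n
  Hence R(z) = (1 + 4/5z)/(1 − 1/5z).

Boundary: |R(x)|=1, x<0.
x=-0.83: |R|=0.2882
R=−1: 1+4/5x = −1+1/5x ⇒ -3/5x=2 ⇒ x=2/(-3/5)=-3.3333
Confirm numerically:
  x=-2.865: |R|=0.82136 <1
  x=-2.498: |R|=0.66578 <1
  x=-1.959: |R|=0.40753 <1
  x=-1.946: |R|=0.40081 <1
  x=-3.917: |R|=1.19637 >1
  x=-3.894: |R|=1.18912 >1
So |R|<1 on (-3.3333, 0).

z* = -3.3333.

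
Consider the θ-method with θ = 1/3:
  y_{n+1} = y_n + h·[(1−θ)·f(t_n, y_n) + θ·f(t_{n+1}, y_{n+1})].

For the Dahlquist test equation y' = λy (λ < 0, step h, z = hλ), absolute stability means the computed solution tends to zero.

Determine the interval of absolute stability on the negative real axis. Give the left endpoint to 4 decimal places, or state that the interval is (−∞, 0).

Set f=λy, z=hλ:
  y_{n+1} = y_n + z·[2/3·y_n + 1/3·y_{n+1}] ⇒ (1 − 1/3z)y_{n+1} = (1 + 2/3z)y_n
  R(z) = (1 + 2/3z)/(1 − 1/3z).

Need |R(x)|<1, x<0.
x=-1.53: |R|=0.0132
R=−1: 1+2/3x = −1+1/3x ⇒ -1/3x=2 ⇒ x=2/(-1/3)=-6.0000
Confirm numerically:
  x=-5.862: |R|=0.98443 <1
  x=-5.417: |R|=0.93074 <1
  x=-4.122: |R|=0.73631 <1
  x=-3.364: |R|=0.58580 <1
  x=-6.385: |R|=1.04102 >1
  x=-6.182: |R|=1.01982 >1
So |R|<1 on (-6.0000, 0).

(-6.0000, 0).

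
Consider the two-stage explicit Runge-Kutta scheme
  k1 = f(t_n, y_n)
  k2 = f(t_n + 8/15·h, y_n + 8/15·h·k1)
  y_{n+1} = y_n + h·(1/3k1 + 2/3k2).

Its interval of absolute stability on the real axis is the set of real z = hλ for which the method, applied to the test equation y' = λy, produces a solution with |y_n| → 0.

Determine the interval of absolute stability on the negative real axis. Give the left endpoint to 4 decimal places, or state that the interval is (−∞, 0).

Set f=λy, z=hλ:
  k1=λy_n ⇒ h·k1=z·y_n;  k2=λ(1+8/15z)y_n ⇒ h·k2=z(1+8/15z)y_n
  y_{n+1}/y_n = 1 + 1/3z + 2/3z(1+8/15z) = 1 + z + 16/45z²
  R(z) = 1 + z + 16/45z².

Need |R(x)|<1, x<0.
x=-1.79: |R|=0.3492
R=1: x+16/45x²=0 ⇒ x=−45/16=-2.8125; min R=1−1/(4·16/45)=0.2969>−1
Confirm numerically:
  x=-2.565: |R|=0.77428 <1
  x=-2.456: |R|=0.68869 <1
  x=-2.165: |R|=0.50157 <1
  x=-3.169: |R|=1.40169 >1
  x=-2.833: |R|=1.02065 >1
So |R|<1 on (-2.8125, 0).

(-2.8125, 0).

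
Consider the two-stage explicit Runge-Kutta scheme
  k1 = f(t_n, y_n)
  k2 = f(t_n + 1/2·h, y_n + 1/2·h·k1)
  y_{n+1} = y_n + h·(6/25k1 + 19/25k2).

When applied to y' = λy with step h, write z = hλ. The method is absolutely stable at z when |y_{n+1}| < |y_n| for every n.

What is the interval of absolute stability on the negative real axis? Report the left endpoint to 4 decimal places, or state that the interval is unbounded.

Set f=λy, z=hλ:
  k1=λy_n ⇒ h·k1=z·y_n;  k2=λ(1+1/2z)y_n ⇒ h·k2=z(1+1/2z)y_n
  y_{n+1}/y_n = 1 + 6/25z + 19/25z(1+1/2z) = 1 + z + 19/50z²
  ⇒ R(z) = 1 + z + 19/50z².

Solve |R(x)|<1 on ℝ⁻.
x=-0.74: |R|=0.4681
R=1: x+19/50x²=0 ⇒ x=−50/19=-2.6316; min R=1−1/(4·19/50)=0.3421>−1
Confirm numerically:
  x=-2.548: |R|=0.91908 <1
  x=-2.136: |R|=0.59775 <1
  x=-1.521: |R|=0.35811 <1
  x=-1.305: |R|=0.34215 <1
  x=-2.843: |R|=1.22841 >1
  x=-2.660: |R|=1.02873 >1
Interval (-2.6316, 0).

z∈(-2.6316,0).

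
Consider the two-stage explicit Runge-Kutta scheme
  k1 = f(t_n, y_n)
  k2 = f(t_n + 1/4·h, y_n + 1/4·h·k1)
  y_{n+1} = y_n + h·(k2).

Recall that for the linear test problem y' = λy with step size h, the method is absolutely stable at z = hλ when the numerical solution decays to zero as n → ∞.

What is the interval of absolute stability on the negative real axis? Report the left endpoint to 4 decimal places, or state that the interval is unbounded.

(-4.0000, 0).

Set f=λy, z=hλ:
  k1=λy_n ⇒ h·k1=z·y_n;  k2=λ(1+1/4z)y_n ⇒ h·k2=z(1+1/4z)y_n
  y_{n+1}/y_n = 1 + z(1+1/4z) = 1 + z + 1/4z²
  R(z) = 1 + z + 1/4z².

Solve |R(x)|<1 on ℝ⁻.
x=-1.14: |R|=0.1849
R=1: x+1/4x²=0 ⇒ x=−4=-4.0000; min R=1−1/(4·1/4)=0.0000>−1
Confirm numerically:
  x=-3.583: |R|=0.62647 <1
  x=-2.233: |R|=0.01357 <1
  x=-2.172: |R|=0.00740 <1
  x=-1.963: |R|=0.00034 <1
  x=-4.528: |R|=1.59770 >1
  x=-4.181: |R|=1.18919 >1
Stable set (-4.0000, 0).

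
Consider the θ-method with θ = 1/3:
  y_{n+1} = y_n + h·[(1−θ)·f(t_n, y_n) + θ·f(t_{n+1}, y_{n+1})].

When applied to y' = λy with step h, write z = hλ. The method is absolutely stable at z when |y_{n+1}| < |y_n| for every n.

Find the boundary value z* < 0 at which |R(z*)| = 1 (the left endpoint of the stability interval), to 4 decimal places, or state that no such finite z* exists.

left endpoint -6.0000.

Set f=λy, z=hλ:
  y_{n+1} = y_n + z·[2/3·y_n + 1/3·y_{n+1}] ⇒ (1 − 1/3z)y_{n+1} = (1 + 2/3z)y_n
  so R(z) = (1 + 2/3z)/(1 − 1/3z).

Solve |R(x)|<1 on ℝ⁻.
x=-0.69: |R|=0.4390
R=−1: 1+2/3x = −1+1/3x ⇒ -1/3x=2 ⇒ x=2/(-1/3)=-6.0000
Confirm numerically:
  x=-5.578: |R|=0.95080 <1
  x=-5.096: |R|=0.88834 <1
  x=-3.901: |R|=0.69584 <1
  x=-3.209: |R|=0.55049 <1
  x=-6.563: |R|=1.05887 >1
  x=-6.320: |R|=1.03433 >1
  x=-6.257: |R|=1.02776 >1
So |R|<1 on (-6.0000, 0).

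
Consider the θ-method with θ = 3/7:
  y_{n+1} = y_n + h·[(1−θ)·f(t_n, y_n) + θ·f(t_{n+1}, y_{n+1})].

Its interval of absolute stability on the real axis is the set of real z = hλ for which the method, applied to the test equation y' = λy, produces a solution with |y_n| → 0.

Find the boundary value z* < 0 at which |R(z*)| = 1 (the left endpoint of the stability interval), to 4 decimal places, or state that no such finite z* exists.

left endpoint -14.0000.

On y'=λy, z=hλ:
  y_{n+1} = y_n + z·[4/7·y_n + 3/7·y_{n+1}] ⇒ (1 − 3/7z)y_{n+1} = (1 + 4/7z)y_n
  so R(z) = (1 + 4/7z)/(1 − 3/7z).

Solve |R(x)|<1 on ℝ⁻.
x=-1.12: |R|=0.2432
R=−1: 1+4/7x = −1+3/7x ⇒ -1/7x=2 ⇒ x=2/(-1/7)=-14.0000
Confirm numerically:
  x=-13.322: |R|=0.98556 <1
  x=-11.215: |R|=0.93148 <1
  x=-9.002: |R|=0.85303 <1
  x=-6.461: |R|=0.71425 <1
  x=-14.504: |R|=1.00998 >1
  x=-14.396: |R|=1.00789 >1
  x=-14.285: |R|=1.00572 >1
Stable set (-14.0000, 0).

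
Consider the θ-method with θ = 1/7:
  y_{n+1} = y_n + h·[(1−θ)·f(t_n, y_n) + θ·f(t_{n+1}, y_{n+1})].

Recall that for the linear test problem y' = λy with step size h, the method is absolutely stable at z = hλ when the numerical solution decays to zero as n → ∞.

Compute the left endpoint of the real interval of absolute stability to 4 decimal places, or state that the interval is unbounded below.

Set f=λy, z=hλ:
  y_{n+1} = y_n + z·[6/7·y_n + 1/7·y_{n+1}] ⇒ (1 − 1/7z)y_{n+1} = (1 + 6/7z)y_n
  so R(z) = (1 + 6/7z)/(1 − 1/7z).

Need |R(x)|<1, x<0.
x=-1.61: |R|=0.3089
R=−1: 1+6/7x = −1+1/7x ⇒ -5/7x=2 ⇒ x=2/(-5/7)=-2.8000
Confirm numerically:
  x=-2.648: |R|=0.92123 <1
  x=-1.533: |R|=0.25759 <1
  x=-1.525: |R|=0.25220 <1
  x=-1.314: |R|=0.10633 <1
  x=-2.960: |R|=1.08032 >1
  x=-2.845: |R|=1.02285 >1
Stable set (-2.8000, 0).

left endpoint -2.8000.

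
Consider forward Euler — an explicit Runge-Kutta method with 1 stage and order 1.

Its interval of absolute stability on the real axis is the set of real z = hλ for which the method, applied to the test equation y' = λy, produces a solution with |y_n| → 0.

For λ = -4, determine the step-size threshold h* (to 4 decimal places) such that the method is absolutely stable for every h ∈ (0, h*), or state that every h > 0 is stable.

(-2.0000,0); λ=-4 ⇒ h* = 0.5000.

Set f=λy, z=hλ:
  order 1, 1-stage ⇒ R(z)=1+z
  (e.g. R(-1.49)=-0.49000, |R|=0.49000)

Find x<0 with |R(x)|<1.
x=-1.49: |R|=0.4900
|R(-1.94)|=0.9400 |R(-1.91)|=0.9100 |R(-0.53)|=0.4700
Bisect:
  x_lo=-2.4653 |R|=1.4653  x_hi=-0.3490 |R|=0.6510
  mid=-1.40716 |R|=0.40716 →hi
  mid=-1.93622 |R|=0.93622 →hi
  mid=-2.20075 |R|=1.20075 →lo
  mid=-2.06848 |R|=1.06848 →lo
  mid=-2.00235 |R|=1.00235 →lo
  mid=-1.96928 |R|=0.96928 →hi
  mid=-1.98582 |R|=0.98582 →hi
  mid=-1.99408 |R|=0.99408 →hi
  mid=-1.99822 |R|=0.99822 →hi
  mid=-2.00028 |R|=1.00028 →lo
  ...
  [-2.00003,-1.99990] ⇒ x*=-2.0000
Stable set (-2.0000, 0).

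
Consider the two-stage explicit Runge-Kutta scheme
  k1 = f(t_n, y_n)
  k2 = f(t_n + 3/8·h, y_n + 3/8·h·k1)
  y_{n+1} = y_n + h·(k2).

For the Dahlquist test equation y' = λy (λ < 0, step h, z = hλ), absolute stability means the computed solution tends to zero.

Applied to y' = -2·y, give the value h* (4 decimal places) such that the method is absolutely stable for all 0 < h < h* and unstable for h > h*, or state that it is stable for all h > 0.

(-2.6667,0); λ=-2 ⇒ h* = (8/3)/2 = 1.3333.

Test eqn y'=λy, z=hλ:
  k1=λy_n ⇒ h·k1=z·y_n;  k2=λ(1+3/8z)y_n ⇒ h·k2=z(1+3/8z)y_n
  y_{n+1}/y_n = 1 + z(1+3/8z) = 1 + z + 3/8z²
  ⇒ R(z) = 1 + z + 3/8z².

Find x<0 with |R(x)|<1.
x=-0.6: |R|=0.5350
R=1: x+3/8x²=0 ⇒ x=−8/3=-2.6667; min R=1−1/(4·3/8)=0.3333>−1
Confirm numerically:
  x=-1.999: |R|=0.49950 <1
  x=-1.640: |R|=0.36860 <1
  x=-1.520: |R|=0.34640 <1
  x=-3.163: |R|=1.58871 >1
  x=-3.018: |R|=1.39762 >1
  x=-2.828: |R|=1.17109 >1
Stable set (-2.6667, 0).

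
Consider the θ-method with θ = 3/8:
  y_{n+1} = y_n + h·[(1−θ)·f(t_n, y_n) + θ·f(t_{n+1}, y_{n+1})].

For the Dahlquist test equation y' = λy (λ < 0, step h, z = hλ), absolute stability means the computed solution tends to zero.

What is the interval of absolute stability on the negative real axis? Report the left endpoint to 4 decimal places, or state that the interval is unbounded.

(-8.0000, 0).

Set f=λy, z=hλ:
  y_{n+1} = y_n + z·[5/8·y_n + 3/8·y_{n+1}] ⇒ (1 − 3/8z)y_{n+1} = (1 + 5/8z)y_n
  so R(z) = (1 + 5/8z)/(1 − 3/8z).

Boundary: |R(x)|=1, x<0.
x=-1.28: |R|=0.1351
R=−1: 1+5/8x = −1+3/8x ⇒ -1/4x=2 ⇒ x=2/(-1/4)=-8.0000
Confirm numerically:
  x=-7.263: |R|=0.95052 <1
  x=-5.155: |R|=0.75751 <1
  x=-3.921: |R|=0.58721 <1
  x=-3.541: |R|=0.52113 <1
  x=-8.254: |R|=1.01551 >1
  x=-8.137: |R|=1.00845 >1
So |R|<1 on (-8.0000, 0).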